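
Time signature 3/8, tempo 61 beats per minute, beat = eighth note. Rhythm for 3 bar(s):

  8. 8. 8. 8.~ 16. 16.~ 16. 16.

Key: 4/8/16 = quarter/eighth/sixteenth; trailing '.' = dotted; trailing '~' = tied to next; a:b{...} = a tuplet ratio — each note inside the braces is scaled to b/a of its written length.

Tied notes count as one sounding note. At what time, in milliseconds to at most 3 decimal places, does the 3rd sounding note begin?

note 3 onset = 3b = 2950.82ms

1. 0.0ms @ 0 + 1475.41ms (3/2)
2. 1475.41ms @ 3/2 + 1475.41ms (3/2)
3. 2950.82ms @ 3 + 1475.41ms (3/2)
4. 4426.23ms @ 9/2 + 2213.115ms (9/4)
5. 6639.344ms @ 27/4 + 1475.41ms (3/2)
6. 8114.754ms @ 33/4 + 737.705ms (3/4)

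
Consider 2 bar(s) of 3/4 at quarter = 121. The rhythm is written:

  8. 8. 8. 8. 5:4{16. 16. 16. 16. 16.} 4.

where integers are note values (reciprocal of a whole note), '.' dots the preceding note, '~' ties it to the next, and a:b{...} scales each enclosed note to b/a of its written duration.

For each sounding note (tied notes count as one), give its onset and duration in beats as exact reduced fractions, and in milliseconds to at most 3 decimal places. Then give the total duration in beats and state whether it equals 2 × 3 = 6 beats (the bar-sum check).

1) 0.0ms=0b +371.901ms=3/4b
2) 371.901ms=3/4b +371.901ms=3/4b
3) 743.802ms=3/2b +371.901ms=3/4b
4) 1115.702ms=9/4b +371.901ms=3/4b
5) 1487.603ms=3b +148.76ms=3/10b
6) 1636.364ms=33/10b +148.76ms=3/10b
7) 1785.124ms=18/5b +148.76ms=3/10b
8) 1933.884ms=39/10b +148.76ms=3/10b
9) 2082.645ms=21/5b +148.76ms=3/10b
10) 2231.405ms=9/2b +743.802ms=3/2b
Σ=6b of 6 (121bpm 3/4) — PASS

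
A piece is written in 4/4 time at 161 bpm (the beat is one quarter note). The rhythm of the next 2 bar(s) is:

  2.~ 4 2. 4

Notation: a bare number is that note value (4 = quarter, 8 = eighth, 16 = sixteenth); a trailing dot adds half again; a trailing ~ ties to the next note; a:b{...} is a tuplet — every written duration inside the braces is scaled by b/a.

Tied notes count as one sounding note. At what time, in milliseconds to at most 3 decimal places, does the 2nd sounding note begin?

note 2 onset = 4b = 1490.683ms

1. 0.0ms @ 0 + 1490.683ms (4)
2. 1490.683ms @ 4 + 1118.012ms (3)
3. 2608.696ms @ 7 + 372.671ms (1)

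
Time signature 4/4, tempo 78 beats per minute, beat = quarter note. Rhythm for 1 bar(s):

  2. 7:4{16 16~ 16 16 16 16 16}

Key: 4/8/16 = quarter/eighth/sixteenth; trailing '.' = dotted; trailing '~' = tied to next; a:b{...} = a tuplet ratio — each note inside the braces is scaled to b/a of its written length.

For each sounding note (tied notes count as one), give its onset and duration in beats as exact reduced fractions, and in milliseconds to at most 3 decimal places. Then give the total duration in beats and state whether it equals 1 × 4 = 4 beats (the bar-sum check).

1) 0.0ms=0b +2307.692ms=3b
2) 2307.692ms=3b +109.89ms=1/7b
3) 2417.582ms=22/7b +219.78ms=2/7b
4) 2637.363ms=24/7b +109.89ms=1/7b
5) 2747.253ms=25/7b +109.89ms=1/7b
6) 2857.143ms=26/7b +109.89ms=1/7b
7) 2967.033ms=27/7b +109.89ms=1/7b
Σ=4b of 4 (78bpm 4/4) — PASS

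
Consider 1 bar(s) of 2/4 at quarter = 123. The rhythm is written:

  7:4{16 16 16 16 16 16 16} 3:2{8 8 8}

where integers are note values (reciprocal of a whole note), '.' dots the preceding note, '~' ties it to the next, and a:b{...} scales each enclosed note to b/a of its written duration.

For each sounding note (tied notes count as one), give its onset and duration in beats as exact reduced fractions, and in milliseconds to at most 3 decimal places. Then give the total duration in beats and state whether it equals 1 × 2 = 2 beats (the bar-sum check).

1) 0.0ms=0b +69.686ms=1/7b
2) 69.686ms=1/7b +69.686ms=1/7b
3) 139.373ms=2/7b +69.686ms=1/7b
4) 209.059ms=3/7b +69.686ms=1/7b
5) 278.746ms=4/7b +69.686ms=1/7b
6) 348.432ms=5/7b +69.686ms=1/7b
7) 418.118ms=6/7b +69.686ms=1/7b
8) 487.805ms=1b +162.602ms=1/3b
9) 650.407ms=4/3b +162.602ms=1/3b
10) 813.008ms=5/3b +162.602ms=1/3b
Σ=2b of 2 (123bpm 2/4) — PASS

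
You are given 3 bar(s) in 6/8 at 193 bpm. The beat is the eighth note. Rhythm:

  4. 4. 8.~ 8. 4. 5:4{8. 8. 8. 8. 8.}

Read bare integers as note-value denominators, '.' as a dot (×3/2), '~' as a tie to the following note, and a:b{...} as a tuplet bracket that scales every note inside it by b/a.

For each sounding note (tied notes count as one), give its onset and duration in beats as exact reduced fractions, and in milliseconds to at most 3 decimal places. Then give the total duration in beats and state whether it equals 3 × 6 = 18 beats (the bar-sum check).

1) 0.0ms=0b +932.642ms=3b
2) 932.642ms=3b +932.642ms=3b
3) 1865.285ms=6b +932.642ms=3b
4) 2797.927ms=9b +932.642ms=3b
5) 3730.57ms=12b +373.057ms=6/5b
6) 4103.627ms=66/5b +373.057ms=6/5b
7) 4476.684ms=72/5b +373.057ms=6/5b
8) 4849.741ms=78/5b +373.057ms=6/5b
9) 5222.798ms=84/5b +373.057ms=6/5b
Σ=18b of 18 (193bpm 6/8) — PASS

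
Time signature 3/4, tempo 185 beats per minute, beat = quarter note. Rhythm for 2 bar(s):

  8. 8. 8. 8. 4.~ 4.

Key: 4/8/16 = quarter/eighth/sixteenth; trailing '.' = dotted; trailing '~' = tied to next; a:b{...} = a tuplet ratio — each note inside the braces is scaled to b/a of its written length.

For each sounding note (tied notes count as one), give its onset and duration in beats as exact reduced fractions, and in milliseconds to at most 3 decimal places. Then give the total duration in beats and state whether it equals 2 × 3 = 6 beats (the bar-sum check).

1) 0.0ms=0b +243.243ms=3/4b
2) 243.243ms=3/4b +243.243ms=3/4b
3) 486.486ms=3/2b +243.243ms=3/4b
4) 729.73ms=9/4b +243.243ms=3/4b
5) 972.973ms=3b +972.973ms=3b
Σ=6b of 6 (185bpm 3/4) — PASS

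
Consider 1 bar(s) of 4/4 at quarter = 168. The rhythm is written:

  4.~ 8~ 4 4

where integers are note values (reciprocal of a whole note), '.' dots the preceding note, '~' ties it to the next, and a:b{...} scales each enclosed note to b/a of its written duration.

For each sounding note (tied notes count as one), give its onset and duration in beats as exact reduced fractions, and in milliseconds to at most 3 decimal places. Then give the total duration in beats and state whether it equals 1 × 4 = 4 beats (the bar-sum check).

1) 0.0ms=0b +1071.429ms=3b
2) 1071.429ms=3b +357.143ms=1b
Σ=4b of 4 (168bpm 4/4) — PASS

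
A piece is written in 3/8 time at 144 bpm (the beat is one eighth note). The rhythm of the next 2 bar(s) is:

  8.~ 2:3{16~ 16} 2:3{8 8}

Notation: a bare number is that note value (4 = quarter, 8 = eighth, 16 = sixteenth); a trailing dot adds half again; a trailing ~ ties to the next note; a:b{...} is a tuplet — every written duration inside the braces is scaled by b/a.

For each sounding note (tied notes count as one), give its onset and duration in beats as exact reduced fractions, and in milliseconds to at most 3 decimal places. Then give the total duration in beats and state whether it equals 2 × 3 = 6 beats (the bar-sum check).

1) 0.0ms=0b +1250.0ms=3b
2) 1250.0ms=3b +625.0ms=3/2b
3) 1875.0ms=9/2b +625.0ms=3/2b
Σ=6b of 6 (144bpm 3/8) — PASS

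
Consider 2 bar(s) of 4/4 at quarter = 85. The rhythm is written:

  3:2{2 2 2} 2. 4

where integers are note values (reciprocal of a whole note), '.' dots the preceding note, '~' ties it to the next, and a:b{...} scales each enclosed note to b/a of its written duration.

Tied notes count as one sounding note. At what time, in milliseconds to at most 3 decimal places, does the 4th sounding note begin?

1. 0.0ms @ 0 + 941.176ms (4/3)
2. 941.176ms @ 4/3 + 941.176ms (4/3)
3. 1882.353ms @ 8/3 + 941.176ms (4/3)
4. 2823.529ms @ 4 + 2117.647ms (3)
5. 4941.176ms @ 7 + 705.882ms (1)

note 4 onset = 4b = 2823.529ms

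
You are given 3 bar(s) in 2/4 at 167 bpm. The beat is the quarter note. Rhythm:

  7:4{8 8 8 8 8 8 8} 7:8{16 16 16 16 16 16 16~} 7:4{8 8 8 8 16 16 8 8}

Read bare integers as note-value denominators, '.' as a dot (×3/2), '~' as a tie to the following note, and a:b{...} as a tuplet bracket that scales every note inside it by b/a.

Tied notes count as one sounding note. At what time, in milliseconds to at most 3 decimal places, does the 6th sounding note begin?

note 6 onset = 10/7b = 513.259ms

1. 0.0ms @ 0 + 102.652ms (2/7)
2. 102.652ms @ 2/7 + 102.652ms (2/7)
3. 205.304ms @ 4/7 + 102.652ms (2/7)
4. 307.956ms @ 6/7 + 102.652ms (2/7)
5. 410.607ms @ 8/7 + 102.652ms (2/7)
6. 513.259ms @ 10/7 + 102.652ms (2/7)
7. 615.911ms @ 12/7 + 102.652ms (2/7)
8. 718.563ms @ 2 + 102.652ms (2/7)
9. 821.215ms @ 16/7 + 102.652ms (2/7)
10. 923.867ms @ 18/7 + 102.652ms (2/7)
11. 1026.518ms @ 20/7 + 102.652ms (2/7)
12. 1129.17ms @ 22/7 + 102.652ms (2/7)
13. 1231.822ms @ 24/7 + 102.652ms (2/7)
14. 1334.474ms @ 26/7 + 205.304ms (4/7)
15. 1539.778ms @ 30/7 + 102.652ms (2/7)
16. 1642.429ms @ 32/7 + 102.652ms (2/7)
17. 1745.081ms @ 34/7 + 102.652ms (2/7)
18. 1847.733ms @ 36/7 + 51.326ms (1/7)
19. 1899.059ms @ 37/7 + 51.326ms (1/7)
20. 1950.385ms @ 38/7 + 102.652ms (2/7)
21. 2053.037ms @ 40/7 + 102.652ms (2/7)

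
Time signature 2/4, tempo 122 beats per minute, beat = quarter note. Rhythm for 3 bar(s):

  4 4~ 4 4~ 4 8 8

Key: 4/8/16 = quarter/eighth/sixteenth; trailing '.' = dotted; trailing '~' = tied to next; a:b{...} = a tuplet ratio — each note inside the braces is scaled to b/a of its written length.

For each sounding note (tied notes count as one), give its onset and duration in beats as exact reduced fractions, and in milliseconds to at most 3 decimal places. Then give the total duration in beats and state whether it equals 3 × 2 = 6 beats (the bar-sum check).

1) 0.0ms=0b +491.803ms=1b
2) 491.803ms=1b +983.607ms=2b
3) 1475.41ms=3b +983.607ms=2b
4) 2459.016ms=5b +245.902ms=1/2b
5) 2704.918ms=11/2b +245.902ms=1/2b
Σ=6b of 6 (122bpm 2/4) — PASS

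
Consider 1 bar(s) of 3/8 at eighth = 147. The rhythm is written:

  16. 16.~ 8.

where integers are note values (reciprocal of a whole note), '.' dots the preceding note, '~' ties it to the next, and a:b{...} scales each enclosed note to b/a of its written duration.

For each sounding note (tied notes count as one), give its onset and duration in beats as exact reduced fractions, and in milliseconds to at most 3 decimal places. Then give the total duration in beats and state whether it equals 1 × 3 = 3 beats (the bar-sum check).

1) 0.0ms=0b +306.122ms=3/4b
2) 306.122ms=3/4b +918.367ms=9/4b
Σ=3b of 3 (147bpm 3/8) — PASS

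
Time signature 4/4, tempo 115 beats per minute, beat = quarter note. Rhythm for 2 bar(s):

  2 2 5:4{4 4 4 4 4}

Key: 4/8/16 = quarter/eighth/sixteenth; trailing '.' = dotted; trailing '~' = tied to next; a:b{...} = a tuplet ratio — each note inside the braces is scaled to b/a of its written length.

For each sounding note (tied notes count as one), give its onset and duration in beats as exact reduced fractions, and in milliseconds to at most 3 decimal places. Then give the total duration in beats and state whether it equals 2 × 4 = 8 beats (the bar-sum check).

1) 0.0ms=0b +1043.478ms=2b
2) 1043.478ms=2b +1043.478ms=2b
3) 2086.957ms=4b +417.391ms=4/5b
4) 2504.348ms=24/5b +417.391ms=4/5b
5) 2921.739ms=28/5b +417.391ms=4/5b
6) 3339.13ms=32/5b +417.391ms=4/5b
7) 3756.522ms=36/5b +417.391ms=4/5b
Σ=8b of 8 (115bpm 4/4) — PASS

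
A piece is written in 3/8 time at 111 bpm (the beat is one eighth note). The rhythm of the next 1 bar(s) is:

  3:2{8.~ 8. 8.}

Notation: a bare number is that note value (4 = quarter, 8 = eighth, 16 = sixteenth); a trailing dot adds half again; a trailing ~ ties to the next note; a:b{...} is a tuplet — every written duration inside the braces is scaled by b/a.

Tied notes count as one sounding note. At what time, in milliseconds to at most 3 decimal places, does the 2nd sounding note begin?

1. 0.0ms @ 0 + 1081.081ms (2)
2. 1081.081ms @ 2 + 540.541ms (1)

note 2 onset = 2b = 1081.081ms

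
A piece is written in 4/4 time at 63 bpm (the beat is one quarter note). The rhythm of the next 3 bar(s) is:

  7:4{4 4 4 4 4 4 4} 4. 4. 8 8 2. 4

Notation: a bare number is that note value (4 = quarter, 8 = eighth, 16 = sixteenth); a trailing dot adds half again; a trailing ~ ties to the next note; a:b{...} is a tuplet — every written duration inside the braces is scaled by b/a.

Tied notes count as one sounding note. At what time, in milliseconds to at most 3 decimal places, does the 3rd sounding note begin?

1. 0.0ms @ 0 + 544.218ms (4/7)
2. 544.218ms @ 4/7 + 544.218ms (4/7)
3. 1088.435ms @ 8/7 + 544.218ms (4/7)
4. 1632.653ms @ 12/7 + 544.218ms (4/7)
5. 2176.871ms @ 16/7 + 544.218ms (4/7)
6. 2721.088ms @ 20/7 + 544.218ms (4/7)
7. 3265.306ms @ 24/7 + 544.218ms (4/7)
8. 3809.524ms @ 4 + 1428.571ms (3/2)
9. 5238.095ms @ 11/2 + 1428.571ms (3/2)
10. 6666.667ms @ 7 + 476.19ms (1/2)
11. 7142.857ms @ 15/2 + 476.19ms (1/2)
12. 7619.048ms @ 8 + 2857.143ms (3)
13. 10476.19ms @ 11 + 952.381ms (1)

note 3 onset = 8/7b = 1088.435ms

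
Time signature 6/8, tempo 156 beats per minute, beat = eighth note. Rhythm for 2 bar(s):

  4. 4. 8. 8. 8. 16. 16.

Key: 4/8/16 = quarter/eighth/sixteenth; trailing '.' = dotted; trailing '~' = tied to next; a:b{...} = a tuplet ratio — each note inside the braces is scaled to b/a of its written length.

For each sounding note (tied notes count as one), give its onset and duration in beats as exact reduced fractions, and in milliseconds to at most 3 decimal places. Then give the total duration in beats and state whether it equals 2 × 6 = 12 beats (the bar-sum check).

1) 0.0ms=0b +1153.846ms=3b
2) 1153.846ms=3b +1153.846ms=3b
3) 2307.692ms=6b +576.923ms=3/2b
4) 2884.615ms=15/2b +576.923ms=3/2b
5) 3461.538ms=9b +576.923ms=3/2b
6) 4038.462ms=21/2b +288.462ms=3/4b
7) 4326.923ms=45/4b +288.462ms=3/4b
Σ=12b of 12 (156bpm 6/8) — PASS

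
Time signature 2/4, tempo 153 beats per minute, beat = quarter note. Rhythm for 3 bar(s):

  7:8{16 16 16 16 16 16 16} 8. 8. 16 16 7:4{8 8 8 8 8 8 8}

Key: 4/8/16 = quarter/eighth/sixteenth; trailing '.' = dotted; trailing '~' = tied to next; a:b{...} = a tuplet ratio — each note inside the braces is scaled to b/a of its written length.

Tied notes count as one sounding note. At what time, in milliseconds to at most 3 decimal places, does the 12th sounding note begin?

1. 0.0ms @ 0 + 112.045ms (2/7)
2. 112.045ms @ 2/7 + 112.045ms (2/7)
3. 224.09ms @ 4/7 + 112.045ms (2/7)
4. 336.134ms @ 6/7 + 112.045ms (2/7)
5. 448.179ms @ 8/7 + 112.045ms (2/7)
6. 560.224ms @ 10/7 + 112.045ms (2/7)
7. 672.269ms @ 12/7 + 112.045ms (2/7)
8. 784.314ms @ 2 + 294.118ms (3/4)
9. 1078.431ms @ 11/4 + 294.118ms (3/4)
10. 1372.549ms @ 7/2 + 98.039ms (1/4)
11. 1470.588ms @ 15/4 + 98.039ms (1/4)
12. 1568.627ms @ 4 + 112.045ms (2/7)
13. 1680.672ms @ 30/7 + 112.045ms (2/7)
14. 1792.717ms @ 32/7 + 112.045ms (2/7)
15. 1904.762ms @ 34/7 + 112.045ms (2/7)
16. 2016.807ms @ 36/7 + 112.045ms (2/7)
17. 2128.852ms @ 38/7 + 112.045ms (2/7)
18. 2240.896ms @ 40/7 + 112.045ms (2/7)

note 12 onset = 4b = 1568.627ms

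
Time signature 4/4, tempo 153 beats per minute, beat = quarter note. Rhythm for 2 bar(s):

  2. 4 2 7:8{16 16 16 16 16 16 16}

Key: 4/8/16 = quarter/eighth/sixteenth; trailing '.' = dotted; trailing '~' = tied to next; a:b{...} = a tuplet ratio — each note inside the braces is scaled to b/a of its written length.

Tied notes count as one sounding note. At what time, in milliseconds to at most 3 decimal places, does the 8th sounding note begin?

1. 0.0ms @ 0 + 1176.471ms (3)
2. 1176.471ms @ 3 + 392.157ms (1)
3. 1568.627ms @ 4 + 784.314ms (2)
4. 2352.941ms @ 6 + 112.045ms (2/7)
5. 2464.986ms @ 44/7 + 112.045ms (2/7)
6. 2577.031ms @ 46/7 + 112.045ms (2/7)
7. 2689.076ms @ 48/7 + 112.045ms (2/7)
8. 2801.12ms @ 50/7 + 112.045ms (2/7)
9. 2913.165ms @ 52/7 + 112.045ms (2/7)
10. 3025.21ms @ 54/7 + 112.045ms (2/7)

note 8 onset = 50/7b = 2801.12ms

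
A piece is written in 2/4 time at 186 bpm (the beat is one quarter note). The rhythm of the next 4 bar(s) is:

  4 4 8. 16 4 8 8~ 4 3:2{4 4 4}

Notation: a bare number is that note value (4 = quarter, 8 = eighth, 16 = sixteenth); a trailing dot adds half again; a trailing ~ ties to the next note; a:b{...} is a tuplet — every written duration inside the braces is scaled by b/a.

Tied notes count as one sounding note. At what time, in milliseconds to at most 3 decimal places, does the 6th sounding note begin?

note 6 onset = 4b = 1290.323ms

1. 0.0ms @ 0 + 322.581ms (1)
2. 322.581ms @ 1 + 322.581ms (1)
3. 645.161ms @ 2 + 241.935ms (3/4)
4. 887.097ms @ 11/4 + 80.645ms (1/4)
5. 967.742ms @ 3 + 322.581ms (1)
6. 1290.323ms @ 4 + 161.29ms (1/2)
7. 1451.613ms @ 9/2 + 483.871ms (3/2)
8. 1935.484ms @ 6 + 215.054ms (2/3)
9. 2150.538ms @ 20/3 + 215.054ms (2/3)
10. 2365.591ms @ 22/3 + 215.054ms (2/3)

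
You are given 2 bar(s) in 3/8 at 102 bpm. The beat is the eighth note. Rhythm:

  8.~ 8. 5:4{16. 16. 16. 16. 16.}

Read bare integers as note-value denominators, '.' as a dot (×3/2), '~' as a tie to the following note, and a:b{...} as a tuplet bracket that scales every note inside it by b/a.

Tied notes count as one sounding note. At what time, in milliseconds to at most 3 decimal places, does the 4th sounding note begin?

note 4 onset = 21/5b = 2470.588ms

1. 0.0ms @ 0 + 1764.706ms (3)
2. 1764.706ms @ 3 + 352.941ms (3/5)
3. 2117.647ms @ 18/5 + 352.941ms (3/5)
4. 2470.588ms @ 21/5 + 352.941ms (3/5)
5. 2823.529ms @ 24/5 + 352.941ms (3/5)
6. 3176.471ms @ 27/5 + 352.941ms (3/5)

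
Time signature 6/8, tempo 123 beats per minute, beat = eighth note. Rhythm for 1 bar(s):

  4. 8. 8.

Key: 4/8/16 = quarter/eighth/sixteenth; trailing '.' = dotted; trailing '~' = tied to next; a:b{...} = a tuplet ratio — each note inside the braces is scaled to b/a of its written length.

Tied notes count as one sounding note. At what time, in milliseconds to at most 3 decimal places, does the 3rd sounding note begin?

1. 0.0ms @ 0 + 1463.415ms (3)
2. 1463.415ms @ 3 + 731.707ms (3/2)
3. 2195.122ms @ 9/2 + 731.707ms (3/2)

note 3 onset = 9/2b = 2195.122ms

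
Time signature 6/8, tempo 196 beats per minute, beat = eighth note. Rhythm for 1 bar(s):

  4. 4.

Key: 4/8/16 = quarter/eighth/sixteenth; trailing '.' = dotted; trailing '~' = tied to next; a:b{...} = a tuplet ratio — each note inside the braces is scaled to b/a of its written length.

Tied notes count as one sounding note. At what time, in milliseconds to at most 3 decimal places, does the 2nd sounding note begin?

1. 0.0ms @ 0 + 918.367ms (3)
2. 918.367ms @ 3 + 918.367ms (3)

note 2 onset = 3b = 918.367ms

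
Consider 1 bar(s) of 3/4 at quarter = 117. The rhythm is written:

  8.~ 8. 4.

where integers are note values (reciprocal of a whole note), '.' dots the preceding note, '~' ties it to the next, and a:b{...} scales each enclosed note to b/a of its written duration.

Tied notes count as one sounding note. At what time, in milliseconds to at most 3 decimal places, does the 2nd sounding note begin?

1. 0.0ms @ 0 + 769.231ms (3/2)
2. 769.231ms @ 3/2 + 769.231ms (3/2)

note 2 onset = 3/2b = 769.231ms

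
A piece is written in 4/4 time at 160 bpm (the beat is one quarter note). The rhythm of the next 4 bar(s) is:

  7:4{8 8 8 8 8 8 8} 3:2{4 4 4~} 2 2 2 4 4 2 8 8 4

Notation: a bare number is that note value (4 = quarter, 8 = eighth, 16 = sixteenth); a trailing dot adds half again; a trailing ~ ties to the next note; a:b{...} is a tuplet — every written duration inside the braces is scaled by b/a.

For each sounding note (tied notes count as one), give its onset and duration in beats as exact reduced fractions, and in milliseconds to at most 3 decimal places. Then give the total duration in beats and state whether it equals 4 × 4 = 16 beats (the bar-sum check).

1) 0.0ms=0b +107.143ms=2/7b
2) 107.143ms=2/7b +107.143ms=2/7b
3) 214.286ms=4/7b +107.143ms=2/7b
4) 321.429ms=6/7b +107.143ms=2/7b
5) 428.571ms=8/7b +107.143ms=2/7b
6) 535.714ms=10/7b +107.143ms=2/7b
7) 642.857ms=12/7b +107.143ms=2/7b
8) 750.0ms=2b +250.0ms=2/3b
9) 1000.0ms=8/3b +250.0ms=2/3b
10) 1250.0ms=10/3b +1000.0ms=8/3b
11) 2250.0ms=6b +750.0ms=2b
12) 3000.0ms=8b +750.0ms=2b
13) 3750.0ms=10b +375.0ms=1b
14) 4125.0ms=11b +375.0ms=1b
15) 4500.0ms=12b +750.0ms=2b
16) 5250.0ms=14b +187.5ms=1/2b
17) 5437.5ms=29/2b +187.5ms=1/2b
18) 5625.0ms=15b +375.0ms=1b
Σ=16b of 16 (160bpm 4/4) — PASS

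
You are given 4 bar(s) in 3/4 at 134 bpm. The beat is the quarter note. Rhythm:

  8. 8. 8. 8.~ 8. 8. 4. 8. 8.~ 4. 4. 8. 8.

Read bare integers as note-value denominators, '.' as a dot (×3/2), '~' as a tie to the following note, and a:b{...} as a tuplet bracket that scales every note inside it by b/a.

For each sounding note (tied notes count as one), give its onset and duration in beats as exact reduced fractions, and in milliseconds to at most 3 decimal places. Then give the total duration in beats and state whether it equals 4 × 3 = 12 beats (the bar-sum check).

1) 0.0ms=0b +335.821ms=3/4b
2) 335.821ms=3/4b +335.821ms=3/4b
3) 671.642ms=3/2b +335.821ms=3/4b
4) 1007.463ms=9/4b +671.642ms=3/2b
5) 1679.104ms=15/4b +335.821ms=3/4b
6) 2014.925ms=9/2b +671.642ms=3/2b
7) 2686.567ms=6b +335.821ms=3/4b
8) 3022.388ms=27/4b +1007.463ms=9/4b
9) 4029.851ms=9b +671.642ms=3/2b
10) 4701.493ms=21/2b +335.821ms=3/4b
11) 5037.313ms=45/4b +335.821ms=3/4b
Σ=12b of 12 (134bpm 3/4) — PASS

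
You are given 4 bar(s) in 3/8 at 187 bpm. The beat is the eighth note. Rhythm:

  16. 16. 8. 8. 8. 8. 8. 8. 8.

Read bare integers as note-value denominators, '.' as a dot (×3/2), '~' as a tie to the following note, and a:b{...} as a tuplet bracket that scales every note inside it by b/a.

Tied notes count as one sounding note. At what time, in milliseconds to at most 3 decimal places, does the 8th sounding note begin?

note 8 onset = 9b = 2887.701ms

1. 0.0ms @ 0 + 240.642ms (3/4)
2. 240.642ms @ 3/4 + 240.642ms (3/4)
3. 481.283ms @ 3/2 + 481.283ms (3/2)
4. 962.567ms @ 3 + 481.283ms (3/2)
5. 1443.85ms @ 9/2 + 481.283ms (3/2)
6. 1925.134ms @ 6 + 481.283ms (3/2)
7. 2406.417ms @ 15/2 + 481.283ms (3/2)
8. 2887.701ms @ 9 + 481.283ms (3/2)
9. 3368.984ms @ 21/2 + 481.283ms (3/2)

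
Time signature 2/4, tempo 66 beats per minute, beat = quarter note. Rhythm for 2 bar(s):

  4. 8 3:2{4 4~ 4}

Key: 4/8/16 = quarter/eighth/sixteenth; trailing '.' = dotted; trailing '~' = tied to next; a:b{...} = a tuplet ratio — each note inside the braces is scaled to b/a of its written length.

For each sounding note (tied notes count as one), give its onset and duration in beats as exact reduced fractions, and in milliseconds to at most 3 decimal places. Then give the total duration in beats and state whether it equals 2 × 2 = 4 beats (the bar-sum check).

1) 0.0ms=0b +1363.636ms=3/2b
2) 1363.636ms=3/2b +454.545ms=1/2b
3) 1818.182ms=2b +606.061ms=2/3b
4) 2424.242ms=8/3b +1212.121ms=4/3b
Σ=4b of 4 (66bpm 2/4) — PASS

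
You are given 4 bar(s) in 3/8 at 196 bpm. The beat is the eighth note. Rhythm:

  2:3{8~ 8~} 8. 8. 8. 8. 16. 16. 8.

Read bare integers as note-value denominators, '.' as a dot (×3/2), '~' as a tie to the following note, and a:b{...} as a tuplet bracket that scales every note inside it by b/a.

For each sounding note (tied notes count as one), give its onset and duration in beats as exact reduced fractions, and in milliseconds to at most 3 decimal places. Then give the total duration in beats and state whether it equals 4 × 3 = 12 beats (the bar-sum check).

1) 0.0ms=0b +1377.551ms=9/2b
2) 1377.551ms=9/2b +459.184ms=3/2b
3) 1836.735ms=6b +459.184ms=3/2b
4) 2295.918ms=15/2b +459.184ms=3/2b
5) 2755.102ms=9b +229.592ms=3/4b
6) 2984.694ms=39/4b +229.592ms=3/4b
7) 3214.286ms=21/2b +459.184ms=3/2b
Σ=12b of 12 (196bpm 3/8) — PASS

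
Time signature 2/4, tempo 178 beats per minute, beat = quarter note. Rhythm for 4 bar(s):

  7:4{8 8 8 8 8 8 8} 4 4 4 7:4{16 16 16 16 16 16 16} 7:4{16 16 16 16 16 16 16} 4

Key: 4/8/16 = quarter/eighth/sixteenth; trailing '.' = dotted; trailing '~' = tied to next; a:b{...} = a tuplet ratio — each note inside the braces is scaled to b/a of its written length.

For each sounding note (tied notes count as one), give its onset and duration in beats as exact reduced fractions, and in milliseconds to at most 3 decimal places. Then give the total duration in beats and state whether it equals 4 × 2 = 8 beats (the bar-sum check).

1) 0.0ms=0b +96.308ms=2/7b
2) 96.308ms=2/7b +96.308ms=2/7b
3) 192.616ms=4/7b +96.308ms=2/7b
4) 288.925ms=6/7b +96.308ms=2/7b
5) 385.233ms=8/7b +96.308ms=2/7b
6) 481.541ms=10/7b +96.308ms=2/7b
7) 577.849ms=12/7b +96.308ms=2/7b
8) 674.157ms=2b +337.079ms=1b
9) 1011.236ms=3b +337.079ms=1b
10) 1348.315ms=4b +337.079ms=1b
11) 1685.393ms=5b +48.154ms=1/7b
12) 1733.547ms=36/7b +48.154ms=1/7b
13) 1781.701ms=37/7b +48.154ms=1/7b
14) 1829.856ms=38/7b +48.154ms=1/7b
15) 1878.01ms=39/7b +48.154ms=1/7b
16) 1926.164ms=40/7b +48.154ms=1/7b
17) 1974.318ms=41/7b +48.154ms=1/7b
18) 2022.472ms=6b +48.154ms=1/7b
19) 2070.626ms=43/7b +48.154ms=1/7b
20) 2118.78ms=44/7b +48.154ms=1/7b
21) 2166.934ms=45/7b +48.154ms=1/7b
22) 2215.088ms=46/7b +48.154ms=1/7b
23) 2263.242ms=47/7b +48.154ms=1/7b
24) 2311.396ms=48/7b +48.154ms=1/7b
25) 2359.551ms=7b +337.079ms=1b
Σ=8b of 8 (178bpm 2/4) — PASS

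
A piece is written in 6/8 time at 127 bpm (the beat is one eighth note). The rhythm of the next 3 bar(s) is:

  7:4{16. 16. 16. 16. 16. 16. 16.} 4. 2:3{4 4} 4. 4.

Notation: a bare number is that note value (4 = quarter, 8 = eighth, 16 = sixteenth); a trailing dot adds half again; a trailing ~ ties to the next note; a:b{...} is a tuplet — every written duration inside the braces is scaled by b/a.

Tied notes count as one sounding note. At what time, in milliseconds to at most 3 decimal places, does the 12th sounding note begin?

note 12 onset = 15b = 7086.614ms

1. 0.0ms @ 0 + 202.475ms (3/7)
2. 202.475ms @ 3/7 + 202.475ms (3/7)
3. 404.949ms @ 6/7 + 202.475ms (3/7)
4. 607.424ms @ 9/7 + 202.475ms (3/7)
5. 809.899ms @ 12/7 + 202.475ms (3/7)
6. 1012.373ms @ 15/7 + 202.475ms (3/7)
7. 1214.848ms @ 18/7 + 202.475ms (3/7)
8. 1417.323ms @ 3 + 1417.323ms (3)
9. 2834.646ms @ 6 + 1417.323ms (3)
10. 4251.969ms @ 9 + 1417.323ms (3)
11. 5669.291ms @ 12 + 1417.323ms (3)
12. 7086.614ms @ 15 + 1417.323ms (3)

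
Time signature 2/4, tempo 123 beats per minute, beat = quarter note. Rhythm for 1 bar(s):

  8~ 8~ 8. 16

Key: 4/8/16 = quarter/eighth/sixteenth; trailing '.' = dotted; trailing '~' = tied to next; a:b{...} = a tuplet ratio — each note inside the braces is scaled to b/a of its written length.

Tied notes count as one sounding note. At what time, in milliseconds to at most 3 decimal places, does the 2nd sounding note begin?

note 2 onset = 7/4b = 853.659ms

1. 0.0ms @ 0 + 853.659ms (7/4)
2. 853.659ms @ 7/4 + 121.951ms (1/4)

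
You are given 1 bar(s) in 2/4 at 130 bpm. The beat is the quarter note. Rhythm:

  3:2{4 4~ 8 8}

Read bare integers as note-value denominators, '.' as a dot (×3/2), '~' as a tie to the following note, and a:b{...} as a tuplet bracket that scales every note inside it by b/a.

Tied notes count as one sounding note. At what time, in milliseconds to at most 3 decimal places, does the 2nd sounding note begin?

1. 0.0ms @ 0 + 307.692ms (2/3)
2. 307.692ms @ 2/3 + 461.538ms (1)
3. 769.231ms @ 5/3 + 153.846ms (1/3)

note 2 onset = 2/3b = 307.692ms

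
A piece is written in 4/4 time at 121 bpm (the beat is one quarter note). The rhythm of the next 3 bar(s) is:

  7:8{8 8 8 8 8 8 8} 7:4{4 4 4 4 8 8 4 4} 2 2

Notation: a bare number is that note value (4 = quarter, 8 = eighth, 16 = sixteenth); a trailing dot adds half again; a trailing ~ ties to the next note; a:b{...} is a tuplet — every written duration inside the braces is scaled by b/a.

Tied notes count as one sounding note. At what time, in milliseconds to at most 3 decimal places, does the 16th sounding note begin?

note 16 onset = 8b = 3966.942ms

1. 0.0ms @ 0 + 283.353ms (4/7)
2. 283.353ms @ 4/7 + 283.353ms (4/7)
3. 566.706ms @ 8/7 + 283.353ms (4/7)
4. 850.059ms @ 12/7 + 283.353ms (4/7)
5. 1133.412ms @ 16/7 + 283.353ms (4/7)
6. 1416.765ms @ 20/7 + 283.353ms (4/7)
7. 1700.118ms @ 24/7 + 283.353ms (4/7)
8. 1983.471ms @ 4 + 283.353ms (4/7)
9. 2266.824ms @ 32/7 + 283.353ms (4/7)
10. 2550.177ms @ 36/7 + 283.353ms (4/7)
11. 2833.53ms @ 40/7 + 283.353ms (4/7)
12. 3116.883ms @ 44/7 + 141.677ms (2/7)
13. 3258.56ms @ 46/7 + 141.677ms (2/7)
14. 3400.236ms @ 48/7 + 283.353ms (4/7)
15. 3683.589ms @ 52/7 + 283.353ms (4/7)
16. 3966.942ms @ 8 + 991.736ms (2)
17. 4958.678ms @ 10 + 991.736ms (2)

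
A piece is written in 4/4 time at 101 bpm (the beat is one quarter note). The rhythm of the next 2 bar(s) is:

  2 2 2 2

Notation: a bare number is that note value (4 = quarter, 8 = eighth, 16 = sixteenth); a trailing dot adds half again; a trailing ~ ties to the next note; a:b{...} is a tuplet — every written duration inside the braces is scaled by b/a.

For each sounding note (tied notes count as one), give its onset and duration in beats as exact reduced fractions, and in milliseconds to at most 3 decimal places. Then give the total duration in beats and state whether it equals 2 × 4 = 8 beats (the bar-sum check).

1) 0.0ms=0b +1188.119ms=2b
2) 1188.119ms=2b +1188.119ms=2b
3) 2376.238ms=4b +1188.119ms=2b
4) 3564.356ms=6b +1188.119ms=2b
Σ=8b of 8 (101bpm 4/4) — PASS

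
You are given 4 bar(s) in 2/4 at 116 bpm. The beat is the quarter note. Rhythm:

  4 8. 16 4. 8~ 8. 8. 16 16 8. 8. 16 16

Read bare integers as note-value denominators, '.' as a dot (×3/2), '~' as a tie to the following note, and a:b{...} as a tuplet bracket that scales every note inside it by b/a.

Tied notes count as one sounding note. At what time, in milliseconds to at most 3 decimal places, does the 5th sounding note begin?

note 5 onset = 7/2b = 1810.345ms

1. 0.0ms @ 0 + 517.241ms (1)
2. 517.241ms @ 1 + 387.931ms (3/4)
3. 905.172ms @ 7/4 + 129.31ms (1/4)
4. 1034.483ms @ 2 + 775.862ms (3/2)
5. 1810.345ms @ 7/2 + 646.552ms (5/4)
6. 2456.897ms @ 19/4 + 387.931ms (3/4)
7. 2844.828ms @ 11/2 + 129.31ms (1/4)
8. 2974.138ms @ 23/4 + 129.31ms (1/4)
9. 3103.448ms @ 6 + 387.931ms (3/4)
10. 3491.379ms @ 27/4 + 387.931ms (3/4)
11. 3879.31ms @ 15/2 + 129.31ms (1/4)
12. 4008.621ms @ 31/4 + 129.31ms (1/4)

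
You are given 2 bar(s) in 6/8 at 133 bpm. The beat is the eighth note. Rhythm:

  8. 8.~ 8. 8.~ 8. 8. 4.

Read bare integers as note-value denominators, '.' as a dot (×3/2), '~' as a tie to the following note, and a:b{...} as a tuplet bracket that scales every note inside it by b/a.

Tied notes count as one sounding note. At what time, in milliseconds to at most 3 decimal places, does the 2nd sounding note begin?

1. 0.0ms @ 0 + 676.692ms (3/2)
2. 676.692ms @ 3/2 + 1353.383ms (3)
3. 2030.075ms @ 9/2 + 1353.383ms (3)
4. 3383.459ms @ 15/2 + 676.692ms (3/2)
5. 4060.15ms @ 9 + 1353.383ms (3)

note 2 onset = 3/2b = 676.692ms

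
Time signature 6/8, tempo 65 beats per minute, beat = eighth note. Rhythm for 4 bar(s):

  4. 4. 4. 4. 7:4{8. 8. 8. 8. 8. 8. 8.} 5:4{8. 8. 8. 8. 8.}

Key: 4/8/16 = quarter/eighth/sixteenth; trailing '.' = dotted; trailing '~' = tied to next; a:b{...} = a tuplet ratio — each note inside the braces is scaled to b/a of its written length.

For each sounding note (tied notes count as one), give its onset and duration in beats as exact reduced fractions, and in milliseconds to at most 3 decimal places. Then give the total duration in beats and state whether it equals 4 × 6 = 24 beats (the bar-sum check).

1) 0.0ms=0b +2769.231ms=3b
2) 2769.231ms=3b +2769.231ms=3b
3) 5538.462ms=6b +2769.231ms=3b
4) 8307.692ms=9b +2769.231ms=3b
5) 11076.923ms=12b +791.209ms=6/7b
6) 11868.132ms=90/7b +791.209ms=6/7b
7) 12659.341ms=96/7b +791.209ms=6/7b
8) 13450.549ms=102/7b +791.209ms=6/7b
9) 14241.758ms=108/7b +791.209ms=6/7b
10) 15032.967ms=114/7b +791.209ms=6/7b
11) 15824.176ms=120/7b +791.209ms=6/7b
12) 16615.385ms=18b +1107.692ms=6/5b
13) 17723.077ms=96/5b +1107.692ms=6/5b
14) 18830.769ms=102/5b +1107.692ms=6/5b
15) 19938.462ms=108/5b +1107.692ms=6/5b
16) 21046.154ms=114/5b +1107.692ms=6/5b
Σ=24b of 24 (65bpm 6/8) — PASS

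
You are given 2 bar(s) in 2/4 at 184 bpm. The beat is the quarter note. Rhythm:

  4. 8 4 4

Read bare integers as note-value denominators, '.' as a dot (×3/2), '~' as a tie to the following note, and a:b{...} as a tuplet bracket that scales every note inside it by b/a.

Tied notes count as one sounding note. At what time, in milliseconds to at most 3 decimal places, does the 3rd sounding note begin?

note 3 onset = 2b = 652.174ms

1. 0.0ms @ 0 + 489.13ms (3/2)
2. 489.13ms @ 3/2 + 163.043ms (1/2)
3. 652.174ms @ 2 + 326.087ms (1)
4. 978.261ms @ 3 + 326.087ms (1)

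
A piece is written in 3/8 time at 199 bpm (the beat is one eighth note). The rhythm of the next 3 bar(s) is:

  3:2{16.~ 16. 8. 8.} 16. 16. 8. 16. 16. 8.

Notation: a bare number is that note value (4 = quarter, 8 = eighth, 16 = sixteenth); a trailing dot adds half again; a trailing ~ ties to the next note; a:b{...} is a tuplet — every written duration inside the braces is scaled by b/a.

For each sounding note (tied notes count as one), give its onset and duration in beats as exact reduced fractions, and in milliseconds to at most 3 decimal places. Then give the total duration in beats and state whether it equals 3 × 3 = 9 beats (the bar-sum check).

1) 0.0ms=0b +301.508ms=1b
2) 301.508ms=1b +301.508ms=1b
3) 603.015ms=2b +301.508ms=1b
4) 904.523ms=3b +226.131ms=3/4b
5) 1130.653ms=15/4b +226.131ms=3/4b
6) 1356.784ms=9/2b +452.261ms=3/2b
7) 1809.045ms=6b +226.131ms=3/4b
8) 2035.176ms=27/4b +226.131ms=3/4b
9) 2261.307ms=15/2b +452.261ms=3/2b
Σ=9b of 9 (199bpm 3/8) — PASS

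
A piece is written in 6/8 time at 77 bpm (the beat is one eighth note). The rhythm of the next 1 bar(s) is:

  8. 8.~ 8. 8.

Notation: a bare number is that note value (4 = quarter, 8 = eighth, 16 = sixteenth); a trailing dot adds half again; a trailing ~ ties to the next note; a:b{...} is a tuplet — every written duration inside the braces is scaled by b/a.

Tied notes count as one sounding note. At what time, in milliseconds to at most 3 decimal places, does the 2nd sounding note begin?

note 2 onset = 3/2b = 1168.831ms

1. 0.0ms @ 0 + 1168.831ms (3/2)
2. 1168.831ms @ 3/2 + 2337.662ms (3)
3. 3506.494ms @ 9/2 + 1168.831ms (3/2)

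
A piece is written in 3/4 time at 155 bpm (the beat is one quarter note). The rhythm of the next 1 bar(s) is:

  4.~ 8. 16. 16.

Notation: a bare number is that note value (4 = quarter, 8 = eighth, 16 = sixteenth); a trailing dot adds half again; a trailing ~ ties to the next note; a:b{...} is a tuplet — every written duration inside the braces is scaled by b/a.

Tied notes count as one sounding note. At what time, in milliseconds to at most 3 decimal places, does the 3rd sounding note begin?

note 3 onset = 21/8b = 1016.129ms

1. 0.0ms @ 0 + 870.968ms (9/4)
2. 870.968ms @ 9/4 + 145.161ms (3/8)
3. 1016.129ms @ 21/8 + 145.161ms (3/8)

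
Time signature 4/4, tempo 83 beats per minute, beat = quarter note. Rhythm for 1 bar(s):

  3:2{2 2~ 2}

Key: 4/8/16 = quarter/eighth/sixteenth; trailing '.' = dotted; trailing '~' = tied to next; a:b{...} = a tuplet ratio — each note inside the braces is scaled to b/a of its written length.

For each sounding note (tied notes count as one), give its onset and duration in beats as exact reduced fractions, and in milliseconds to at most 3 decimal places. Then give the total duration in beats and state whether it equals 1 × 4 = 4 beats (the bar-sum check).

1) 0.0ms=0b +963.855ms=4/3b
2) 963.855ms=4/3b +1927.711ms=8/3b
Σ=4b of 4 (83bpm 4/4) — PASS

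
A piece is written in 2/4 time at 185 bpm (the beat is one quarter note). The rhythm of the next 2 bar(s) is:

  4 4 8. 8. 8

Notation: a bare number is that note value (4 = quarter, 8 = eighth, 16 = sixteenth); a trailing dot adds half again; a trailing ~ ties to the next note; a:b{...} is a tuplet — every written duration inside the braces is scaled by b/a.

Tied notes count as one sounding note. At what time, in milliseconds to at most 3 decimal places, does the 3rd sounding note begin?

1. 0.0ms @ 0 + 324.324ms (1)
2. 324.324ms @ 1 + 324.324ms (1)
3. 648.649ms @ 2 + 243.243ms (3/4)
4. 891.892ms @ 11/4 + 243.243ms (3/4)
5. 1135.135ms @ 7/2 + 162.162ms (1/2)

note 3 onset = 2b = 648.649ms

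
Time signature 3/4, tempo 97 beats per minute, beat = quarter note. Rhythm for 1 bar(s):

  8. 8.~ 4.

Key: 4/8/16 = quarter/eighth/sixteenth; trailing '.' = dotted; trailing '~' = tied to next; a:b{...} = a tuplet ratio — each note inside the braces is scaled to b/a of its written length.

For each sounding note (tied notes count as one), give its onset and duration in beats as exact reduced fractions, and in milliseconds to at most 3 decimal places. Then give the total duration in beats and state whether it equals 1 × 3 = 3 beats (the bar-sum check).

1) 0.0ms=0b +463.918ms=3/4b
2) 463.918ms=3/4b +1391.753ms=9/4b
Σ=3b of 3 (97bpm 3/4) — PASS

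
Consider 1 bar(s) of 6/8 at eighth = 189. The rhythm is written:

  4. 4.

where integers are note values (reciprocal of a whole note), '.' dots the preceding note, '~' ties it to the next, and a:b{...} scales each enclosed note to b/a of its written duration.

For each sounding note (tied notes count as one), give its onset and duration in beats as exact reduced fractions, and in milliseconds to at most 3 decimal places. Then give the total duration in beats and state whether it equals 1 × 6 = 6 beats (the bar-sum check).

1) 0.0ms=0b +952.381ms=3b
2) 952.381ms=3b +952.381ms=3b
Σ=6b of 6 (189bpm 6/8) — PASS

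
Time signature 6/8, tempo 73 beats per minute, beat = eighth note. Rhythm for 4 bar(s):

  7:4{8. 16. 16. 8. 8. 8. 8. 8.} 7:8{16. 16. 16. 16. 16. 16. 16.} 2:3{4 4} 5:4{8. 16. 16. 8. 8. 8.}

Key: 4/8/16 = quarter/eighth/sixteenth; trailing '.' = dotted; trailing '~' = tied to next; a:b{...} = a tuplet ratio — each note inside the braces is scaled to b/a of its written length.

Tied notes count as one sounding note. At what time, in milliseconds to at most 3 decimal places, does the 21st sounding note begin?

1. 0.0ms @ 0 + 704.501ms (6/7)
2. 704.501ms @ 6/7 + 352.25ms (3/7)
3. 1056.751ms @ 9/7 + 352.25ms (3/7)
4. 1409.002ms @ 12/7 + 704.501ms (6/7)
5. 2113.503ms @ 18/7 + 704.501ms (6/7)
6. 2818.004ms @ 24/7 + 704.501ms (6/7)
7. 3522.505ms @ 30/7 + 704.501ms (6/7)
8. 4227.006ms @ 36/7 + 704.501ms (6/7)
9. 4931.507ms @ 6 + 704.501ms (6/7)
10. 5636.008ms @ 48/7 + 704.501ms (6/7)
11. 6340.509ms @ 54/7 + 704.501ms (6/7)
12. 7045.01ms @ 60/7 + 704.501ms (6/7)
13. 7749.511ms @ 66/7 + 704.501ms (6/7)
14. 8454.012ms @ 72/7 + 704.501ms (6/7)
15. 9158.513ms @ 78/7 + 704.501ms (6/7)
16. 9863.014ms @ 12 + 2465.753ms (3)
17. 12328.767ms @ 15 + 2465.753ms (3)
18. 14794.521ms @ 18 + 986.301ms (6/5)
19. 15780.822ms @ 96/5 + 493.151ms (3/5)
20. 16273.973ms @ 99/5 + 493.151ms (3/5)
21. 16767.123ms @ 102/5 + 986.301ms (6/5)
22. 17753.425ms @ 108/5 + 986.301ms (6/5)
23. 18739.726ms @ 114/5 + 986.301ms (6/5)

note 21 onset = 102/5b = 16767.123ms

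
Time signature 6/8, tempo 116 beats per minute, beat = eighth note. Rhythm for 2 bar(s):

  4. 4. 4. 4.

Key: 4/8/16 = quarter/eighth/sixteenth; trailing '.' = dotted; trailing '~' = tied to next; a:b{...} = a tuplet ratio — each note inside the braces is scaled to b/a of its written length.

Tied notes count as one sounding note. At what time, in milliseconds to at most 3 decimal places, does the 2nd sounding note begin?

1. 0.0ms @ 0 + 1551.724ms (3)
2. 1551.724ms @ 3 + 1551.724ms (3)
3. 3103.448ms @ 6 + 1551.724ms (3)
4. 4655.172ms @ 9 + 1551.724ms (3)

note 2 onset = 3b = 1551.724ms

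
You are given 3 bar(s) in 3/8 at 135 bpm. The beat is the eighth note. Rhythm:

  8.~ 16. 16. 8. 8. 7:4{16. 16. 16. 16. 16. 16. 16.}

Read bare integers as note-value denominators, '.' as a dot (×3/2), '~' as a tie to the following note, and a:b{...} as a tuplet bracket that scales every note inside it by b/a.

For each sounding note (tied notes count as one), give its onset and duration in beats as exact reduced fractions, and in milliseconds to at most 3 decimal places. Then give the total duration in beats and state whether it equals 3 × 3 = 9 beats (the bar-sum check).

1) 0.0ms=0b +1000.0ms=9/4b
2) 1000.0ms=9/4b +333.333ms=3/4b
3) 1333.333ms=3b +666.667ms=3/2b
4) 2000.0ms=9/2b +666.667ms=3/2b
5) 2666.667ms=6b +190.476ms=3/7b
6) 2857.143ms=45/7b +190.476ms=3/7b
7) 3047.619ms=48/7b +190.476ms=3/7b
8) 3238.095ms=51/7b +190.476ms=3/7b
9) 3428.571ms=54/7b +190.476ms=3/7b
10) 3619.048ms=57/7b +190.476ms=3/7b
11) 3809.524ms=60/7b +190.476ms=3/7b
Σ=9b of 9 (135bpm 3/8) — PASS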